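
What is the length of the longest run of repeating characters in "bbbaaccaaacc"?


Input: "bbbaaccaaacc"
Scanning for longest run:
  Position 1 ('b'): continues run of 'b', length=2
  Position 2 ('b'): continues run of 'b', length=3
  Position 3 ('a'): new char, reset run to 1
  Position 4 ('a'): continues run of 'a', length=2
  Position 5 ('c'): new char, reset run to 1
  Position 6 ('c'): continues run of 'c', length=2
  Position 7 ('a'): new char, reset run to 1
  Position 8 ('a'): continues run of 'a', length=2
  Position 9 ('a'): continues run of 'a', length=3
  Position 10 ('c'): new char, reset run to 1
  Position 11 ('c'): continues run of 'c', length=2
Longest run: 'b' with length 3

3


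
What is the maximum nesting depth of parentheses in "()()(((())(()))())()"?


Input: "()()(((())(()))())()"
Tracking depth:
  Position 0 '(': depth becomes 1
  Position 1 ')': depth becomes 0
  Position 2 '(': depth becomes 1
  Position 3 ')': depth becomes 0
  Position 4 '(': depth becomes 1
  Position 5 '(': depth becomes 2
  Position 6 '(': depth becomes 3
  Position 7 '(': depth becomes 4
  Position 8 ')': depth becomes 3
  Position 9 ')': depth becomes 2
  Position 10 '(': depth becomes 3
  Position 11 '(': depth becomes 4
  Position 12 ')': depth becomes 3
  Position 13 ')': depth becomes 2
  Position 14 ')': depth becomes 1
  Position 15 '(': depth becomes 2
  Position 16 ')': depth becomes 1
  Position 17 ')': depth becomes 0
  Position 18 '(': depth becomes 1
  Position 19 ')': depth becomes 0
Maximum depth reached: 4

4


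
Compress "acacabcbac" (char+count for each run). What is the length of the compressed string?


Input: acacabcbac
Runs:
  'a' x 1 => "a1"
  'c' x 1 => "c1"
  'a' x 1 => "a1"
  'c' x 1 => "c1"
  'a' x 1 => "a1"
  'b' x 1 => "b1"
  'c' x 1 => "c1"
  'b' x 1 => "b1"
  'a' x 1 => "a1"
  'c' x 1 => "c1"
Compressed: "a1c1a1c1a1b1c1b1a1c1"
Compressed length: 20

20


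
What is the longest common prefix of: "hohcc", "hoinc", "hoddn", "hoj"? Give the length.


Words: hohcc, hoinc, hoddn, hoj
  Position 0: all 'h' => match
  Position 1: all 'o' => match
  Position 2: ('h', 'i', 'd', 'j') => mismatch, stop
LCP = "ho" (length 2)

2


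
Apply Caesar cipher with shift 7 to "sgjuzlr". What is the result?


Caesar cipher: shift "sgjuzlr" by 7
  's' (pos 18) + 7 = pos 25 = 'z'
  'g' (pos 6) + 7 = pos 13 = 'n'
  'j' (pos 9) + 7 = pos 16 = 'q'
  'u' (pos 20) + 7 = pos 1 = 'b'
  'z' (pos 25) + 7 = pos 6 = 'g'
  'l' (pos 11) + 7 = pos 18 = 's'
  'r' (pos 17) + 7 = pos 24 = 'y'
Result: znqbgsy

znqbgsy


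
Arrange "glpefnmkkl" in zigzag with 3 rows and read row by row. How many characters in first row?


Zigzag "glpefnmkkl" into 3 rows:
Placing characters:
  'g' => row 0
  'l' => row 1
  'p' => row 2
  'e' => row 1
  'f' => row 0
  'n' => row 1
  'm' => row 2
  'k' => row 1
  'k' => row 0
  'l' => row 1
Rows:
  Row 0: "gfk"
  Row 1: "lenkl"
  Row 2: "pm"
First row length: 3

3


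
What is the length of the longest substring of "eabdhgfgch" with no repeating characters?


Input: "eabdhgfgch"
Sliding window (track last position of each char):
  Position 0 ('e'): window [0,0] length 1 -- new best
  Position 1 ('a'): window [0,1] length 2 -- new best
  Position 2 ('b'): window [0,2] length 3 -- new best
  Position 3 ('d'): window [0,3] length 4 -- new best
  Position 4 ('h'): window [0,4] length 5 -- new best
  Position 5 ('g'): window [0,5] length 6 -- new best
  Position 6 ('f'): window [0,6] length 7 -- new best
  Position 7 ('g'): repeat (last at 5), move window start to 6
  Position 7 ('g'): window [6,7] length 2
  Position 8 ('c'): window [6,8] length 3
  Position 9 ('h'): window [6,9] length 4
Longest substring with no repeats: "eabdhgf" with length 7

7


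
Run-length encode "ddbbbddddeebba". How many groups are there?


Input: ddbbbddddeebba
Scanning for consecutive runs:
  Group 1: 'd' x 2 (positions 0-1)
  Group 2: 'b' x 3 (positions 2-4)
  Group 3: 'd' x 4 (positions 5-8)
  Group 4: 'e' x 2 (positions 9-10)
  Group 5: 'b' x 2 (positions 11-12)
  Group 6: 'a' x 1 (positions 13-13)
Total groups: 6

6


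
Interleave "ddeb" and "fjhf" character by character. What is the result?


Interleaving "ddeb" and "fjhf":
  Position 0: 'd' from first, 'f' from second => "df"
  Position 1: 'd' from first, 'j' from second => "dj"
  Position 2: 'e' from first, 'h' from second => "eh"
  Position 3: 'b' from first, 'f' from second => "bf"
Result: dfdjehbf

dfdjehbf


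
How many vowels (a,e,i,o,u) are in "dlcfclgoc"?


Input: dlcfclgoc
Checking each character:
  'd' at position 0: consonant
  'l' at position 1: consonant
  'c' at position 2: consonant
  'f' at position 3: consonant
  'c' at position 4: consonant
  'l' at position 5: consonant
  'g' at position 6: consonant
  'o' at position 7: vowel (running total: 1)
  'c' at position 8: consonant
Total vowels: 1

1


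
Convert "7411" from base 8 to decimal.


Input: "7411" in base 8
Positional expansion:
  Digit '7' (value 7) x 8^3 = 3584
  Digit '4' (value 4) x 8^2 = 256
  Digit '1' (value 1) x 8^1 = 8
  Digit '1' (value 1) x 8^0 = 1
Sum = 3849

3849


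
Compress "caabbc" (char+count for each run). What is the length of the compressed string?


Input: caabbc
Runs:
  'c' x 1 => "c1"
  'a' x 2 => "a2"
  'b' x 2 => "b2"
  'c' x 1 => "c1"
Compressed: "c1a2b2c1"
Compressed length: 8

8


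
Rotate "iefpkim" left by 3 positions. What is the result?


Input: "iefpkim", rotate left by 3
First 3 characters: "ief"
Remaining characters: "pkim"
Concatenate remaining + first: "pkim" + "ief" = "pkimief"

pkimief


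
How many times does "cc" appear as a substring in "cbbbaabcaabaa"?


Searching for "cc" in "cbbbaabcaabaa"
Scanning each position:
  Position 0: "cb" => no
  Position 1: "bb" => no
  Position 2: "bb" => no
  Position 3: "ba" => no
  Position 4: "aa" => no
  Position 5: "ab" => no
  Position 6: "bc" => no
  Position 7: "ca" => no
  Position 8: "aa" => no
  Position 9: "ab" => no
  Position 10: "ba" => no
  Position 11: "aa" => no
Total occurrences: 0

0


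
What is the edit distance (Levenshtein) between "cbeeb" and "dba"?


Computing edit distance: "cbeeb" -> "dba"
DP table:
           d    b    a
      0    1    2    3
  c   1    1    2    3
  b   2    2    1    2
  e   3    3    2    2
  e   4    4    3    3
  b   5    5    4    4
Edit distance = dp[5][3] = 4

4


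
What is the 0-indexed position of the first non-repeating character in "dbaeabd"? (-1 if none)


Input: dbaeabd
Character frequencies:
  'a': 2
  'b': 2
  'd': 2
  'e': 1
Scanning left to right for freq == 1:
  Position 0 ('d'): freq=2, skip
  Position 1 ('b'): freq=2, skip
  Position 2 ('a'): freq=2, skip
  Position 3 ('e'): unique! => answer = 3

3


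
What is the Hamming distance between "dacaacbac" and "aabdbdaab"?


Comparing "dacaacbac" and "aabdbdaab" position by position:
  Position 0: 'd' vs 'a' => differ
  Position 1: 'a' vs 'a' => same
  Position 2: 'c' vs 'b' => differ
  Position 3: 'a' vs 'd' => differ
  Position 4: 'a' vs 'b' => differ
  Position 5: 'c' vs 'd' => differ
  Position 6: 'b' vs 'a' => differ
  Position 7: 'a' vs 'a' => same
  Position 8: 'c' vs 'b' => differ
Total differences (Hamming distance): 7

7


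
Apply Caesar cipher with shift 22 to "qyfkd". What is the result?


Caesar cipher: shift "qyfkd" by 22
  'q' (pos 16) + 22 = pos 12 = 'm'
  'y' (pos 24) + 22 = pos 20 = 'u'
  'f' (pos 5) + 22 = pos 1 = 'b'
  'k' (pos 10) + 22 = pos 6 = 'g'
  'd' (pos 3) + 22 = pos 25 = 'z'
Result: mubgz

mubgz


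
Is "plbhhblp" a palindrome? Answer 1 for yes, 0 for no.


Input: plbhhblp
Reversed: plbhhblp
  Compare pos 0 ('p') with pos 7 ('p'): match
  Compare pos 1 ('l') with pos 6 ('l'): match
  Compare pos 2 ('b') with pos 5 ('b'): match
  Compare pos 3 ('h') with pos 4 ('h'): match
Result: palindrome

1


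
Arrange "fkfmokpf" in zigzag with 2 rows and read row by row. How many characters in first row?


Zigzag "fkfmokpf" into 2 rows:
Placing characters:
  'f' => row 0
  'k' => row 1
  'f' => row 0
  'm' => row 1
  'o' => row 0
  'k' => row 1
  'p' => row 0
  'f' => row 1
Rows:
  Row 0: "ffop"
  Row 1: "kmkf"
First row length: 4

4


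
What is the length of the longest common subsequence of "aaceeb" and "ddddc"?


LCS of "aaceeb" and "ddddc"
DP table:
           d    d    d    d    c
      0    0    0    0    0    0
  a   0    0    0    0    0    0
  a   0    0    0    0    0    0
  c   0    0    0    0    0    1
  e   0    0    0    0    0    1
  e   0    0    0    0    0    1
  b   0    0    0    0    0    1
LCS length = dp[6][5] = 1

1


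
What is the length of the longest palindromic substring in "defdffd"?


Input: "defdffd"
Checking substrings for palindromes:
  [3:7] "dffd" (len 4) => palindrome
  [2:5] "fdf" (len 3) => palindrome
  [4:6] "ff" (len 2) => palindrome
Longest palindromic substring: "dffd" with length 4

4


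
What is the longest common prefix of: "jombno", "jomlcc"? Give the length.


Words: jombno, jomlcc
  Position 0: all 'j' => match
  Position 1: all 'o' => match
  Position 2: all 'm' => match
  Position 3: ('b', 'l') => mismatch, stop
LCP = "jom" (length 3)

3


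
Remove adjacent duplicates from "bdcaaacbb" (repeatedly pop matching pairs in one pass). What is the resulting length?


Input: bdcaaacbb
Stack-based adjacent duplicate removal:
  Read 'b': push. Stack: b
  Read 'd': push. Stack: bd
  Read 'c': push. Stack: bdc
  Read 'a': push. Stack: bdca
  Read 'a': matches stack top 'a' => pop. Stack: bdc
  Read 'a': push. Stack: bdca
  Read 'c': push. Stack: bdcac
  Read 'b': push. Stack: bdcacb
  Read 'b': matches stack top 'b' => pop. Stack: bdcac
Final stack: "bdcac" (length 5)

5


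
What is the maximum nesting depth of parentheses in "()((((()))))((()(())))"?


Input: "()((((()))))((()(())))"
Tracking depth:
  Position 0 '(': depth becomes 1
  Position 1 ')': depth becomes 0
  Position 2 '(': depth becomes 1
  Position 3 '(': depth becomes 2
  Position 4 '(': depth becomes 3
  Position 5 '(': depth becomes 4
  Position 6 '(': depth becomes 5
  Position 7 ')': depth becomes 4
  Position 8 ')': depth becomes 3
  Position 9 ')': depth becomes 2
  Position 10 ')': depth becomes 1
  Position 11 ')': depth becomes 0
  Position 12 '(': depth becomes 1
  Position 13 '(': depth becomes 2
  Position 14 '(': depth becomes 3
  Position 15 ')': depth becomes 2
  Position 16 '(': depth becomes 3
  Position 17 '(': depth becomes 4
  Position 18 ')': depth becomes 3
  Position 19 ')': depth becomes 2
  Position 20 ')': depth becomes 1
  Position 21 ')': depth becomes 0
Maximum depth reached: 5

5


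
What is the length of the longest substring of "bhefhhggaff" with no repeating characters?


Input: "bhefhhggaff"
Sliding window (track last position of each char):
  Position 0 ('b'): window [0,0] length 1 -- new best
  Position 1 ('h'): window [0,1] length 2 -- new best
  Position 2 ('e'): window [0,2] length 3 -- new best
  Position 3 ('f'): window [0,3] length 4 -- new best
  Position 4 ('h'): repeat (last at 1), move window start to 2
  Position 4 ('h'): window [2,4] length 3
  Position 5 ('h'): repeat (last at 4), move window start to 5
  Position 5 ('h'): window [5,5] length 1
  Position 6 ('g'): window [5,6] length 2
  Position 7 ('g'): repeat (last at 6), move window start to 7
  Position 7 ('g'): window [7,7] length 1
  Position 8 ('a'): window [7,8] length 2
  Position 9 ('f'): window [7,9] length 3
  Position 10 ('f'): repeat (last at 9), move window start to 10
  Position 10 ('f'): window [10,10] length 1
Longest substring with no repeats: "bhef" with length 4

4


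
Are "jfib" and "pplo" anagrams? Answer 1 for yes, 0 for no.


Strings: "jfib", "pplo"
Sorted first:  bfij
Sorted second: lopp
Differ at position 0: 'b' vs 'l' => not anagrams

0


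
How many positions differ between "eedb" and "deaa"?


Comparing "eedb" and "deaa" position by position:
  Position 0: 'e' vs 'd' => DIFFER
  Position 1: 'e' vs 'e' => same
  Position 2: 'd' vs 'a' => DIFFER
  Position 3: 'b' vs 'a' => DIFFER
Positions that differ: 3

3


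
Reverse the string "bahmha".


Input: bahmha
Reading characters right to left:
  Position 5: 'a'
  Position 4: 'h'
  Position 3: 'm'
  Position 2: 'h'
  Position 1: 'a'
  Position 0: 'b'
Reversed: ahmhab

ahmhab


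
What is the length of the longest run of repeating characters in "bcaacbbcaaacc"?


Input: "bcaacbbcaaacc"
Scanning for longest run:
  Position 1 ('c'): new char, reset run to 1
  Position 2 ('a'): new char, reset run to 1
  Position 3 ('a'): continues run of 'a', length=2
  Position 4 ('c'): new char, reset run to 1
  Position 5 ('b'): new char, reset run to 1
  Position 6 ('b'): continues run of 'b', length=2
  Position 7 ('c'): new char, reset run to 1
  Position 8 ('a'): new char, reset run to 1
  Position 9 ('a'): continues run of 'a', length=2
  Position 10 ('a'): continues run of 'a', length=3
  Position 11 ('c'): new char, reset run to 1
  Position 12 ('c'): continues run of 'c', length=2
Longest run: 'a' with length 3

3


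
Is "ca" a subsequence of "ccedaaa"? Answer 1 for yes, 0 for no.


Check if "ca" is a subsequence of "ccedaaa"
Greedy scan:
  Position 0 ('c'): matches sub[0] = 'c'
  Position 1 ('c'): no match needed
  Position 2 ('e'): no match needed
  Position 3 ('d'): no match needed
  Position 4 ('a'): matches sub[1] = 'a'
  Position 5 ('a'): no match needed
  Position 6 ('a'): no match needed
All 2 characters matched => is a subsequence

1


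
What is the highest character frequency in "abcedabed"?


Input: abcedabed
Character counts:
  'a': 2
  'b': 2
  'c': 1
  'd': 2
  'e': 2
Maximum frequency: 2

2


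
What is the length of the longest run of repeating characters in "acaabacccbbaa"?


Input: "acaabacccbbaa"
Scanning for longest run:
  Position 1 ('c'): new char, reset run to 1
  Position 2 ('a'): new char, reset run to 1
  Position 3 ('a'): continues run of 'a', length=2
  Position 4 ('b'): new char, reset run to 1
  Position 5 ('a'): new char, reset run to 1
  Position 6 ('c'): new char, reset run to 1
  Position 7 ('c'): continues run of 'c', length=2
  Position 8 ('c'): continues run of 'c', length=3
  Position 9 ('b'): new char, reset run to 1
  Position 10 ('b'): continues run of 'b', length=2
  Position 11 ('a'): new char, reset run to 1
  Position 12 ('a'): continues run of 'a', length=2
Longest run: 'c' with length 3

3


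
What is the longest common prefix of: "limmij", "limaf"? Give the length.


Words: limmij, limaf
  Position 0: all 'l' => match
  Position 1: all 'i' => match
  Position 2: all 'm' => match
  Position 3: ('m', 'a') => mismatch, stop
LCP = "lim" (length 3)

3


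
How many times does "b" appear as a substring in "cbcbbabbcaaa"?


Searching for "b" in "cbcbbabbcaaa"
Scanning each position:
  Position 0: "c" => no
  Position 1: "b" => MATCH
  Position 2: "c" => no
  Position 3: "b" => MATCH
  Position 4: "b" => MATCH
  Position 5: "a" => no
  Position 6: "b" => MATCH
  Position 7: "b" => MATCH
  Position 8: "c" => no
  Position 9: "a" => no
  Position 10: "a" => no
  Position 11: "a" => no
Total occurrences: 5

5


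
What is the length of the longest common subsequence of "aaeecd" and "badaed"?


LCS of "aaeecd" and "badaed"
DP table:
           b    a    d    a    e    d
      0    0    0    0    0    0    0
  a   0    0    1    1    1    1    1
  a   0    0    1    1    2    2    2
  e   0    0    1    1    2    3    3
  e   0    0    1    1    2    3    3
  c   0    0    1    1    2    3    3
  d   0    0    1    2    2    3    4
LCS length = dp[6][6] = 4

4


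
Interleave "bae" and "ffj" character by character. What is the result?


Interleaving "bae" and "ffj":
  Position 0: 'b' from first, 'f' from second => "bf"
  Position 1: 'a' from first, 'f' from second => "af"
  Position 2: 'e' from first, 'j' from second => "ej"
Result: bfafej

bfafej


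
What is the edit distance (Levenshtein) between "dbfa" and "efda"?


Computing edit distance: "dbfa" -> "efda"
DP table:
           e    f    d    a
      0    1    2    3    4
  d   1    1    2    2    3
  b   2    2    2    3    3
  f   3    3    2    3    4
  a   4    4    3    3    3
Edit distance = dp[4][4] = 3

3


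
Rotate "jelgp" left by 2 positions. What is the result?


Input: "jelgp", rotate left by 2
First 2 characters: "je"
Remaining characters: "lgp"
Concatenate remaining + first: "lgp" + "je" = "lgpje"

lgpje


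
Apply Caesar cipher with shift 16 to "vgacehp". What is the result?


Caesar cipher: shift "vgacehp" by 16
  'v' (pos 21) + 16 = pos 11 = 'l'
  'g' (pos 6) + 16 = pos 22 = 'w'
  'a' (pos 0) + 16 = pos 16 = 'q'
  'c' (pos 2) + 16 = pos 18 = 's'
  'e' (pos 4) + 16 = pos 20 = 'u'
  'h' (pos 7) + 16 = pos 23 = 'x'
  'p' (pos 15) + 16 = pos 5 = 'f'
Result: lwqsuxf

lwqsuxf


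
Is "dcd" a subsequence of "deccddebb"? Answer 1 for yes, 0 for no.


Check if "dcd" is a subsequence of "deccddebb"
Greedy scan:
  Position 0 ('d'): matches sub[0] = 'd'
  Position 1 ('e'): no match needed
  Position 2 ('c'): matches sub[1] = 'c'
  Position 3 ('c'): no match needed
  Position 4 ('d'): matches sub[2] = 'd'
  Position 5 ('d'): no match needed
  Position 6 ('e'): no match needed
  Position 7 ('b'): no match needed
  Position 8 ('b'): no match needed
All 3 characters matched => is a subsequence

1


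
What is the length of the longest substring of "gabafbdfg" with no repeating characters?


Input: "gabafbdfg"
Sliding window (track last position of each char):
  Position 0 ('g'): window [0,0] length 1 -- new best
  Position 1 ('a'): window [0,1] length 2 -- new best
  Position 2 ('b'): window [0,2] length 3 -- new best
  Position 3 ('a'): repeat (last at 1), move window start to 2
  Position 3 ('a'): window [2,3] length 2
  Position 4 ('f'): window [2,4] length 3
  Position 5 ('b'): repeat (last at 2), move window start to 3
  Position 5 ('b'): window [3,5] length 3
  Position 6 ('d'): window [3,6] length 4 -- new best
  Position 7 ('f'): repeat (last at 4), move window start to 5
  Position 7 ('f'): window [5,7] length 3
  Position 8 ('g'): window [5,8] length 4
Longest substring with no repeats: "afbd" with length 4

4


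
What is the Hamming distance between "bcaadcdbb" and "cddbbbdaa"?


Comparing "bcaadcdbb" and "cddbbbdaa" position by position:
  Position 0: 'b' vs 'c' => differ
  Position 1: 'c' vs 'd' => differ
  Position 2: 'a' vs 'd' => differ
  Position 3: 'a' vs 'b' => differ
  Position 4: 'd' vs 'b' => differ
  Position 5: 'c' vs 'b' => differ
  Position 6: 'd' vs 'd' => same
  Position 7: 'b' vs 'a' => differ
  Position 8: 'b' vs 'a' => differ
Total differences (Hamming distance): 8

8


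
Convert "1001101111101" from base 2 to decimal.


Input: "1001101111101" in base 2
Positional expansion:
  Digit '1' (value 1) x 2^12 = 4096
  Digit '0' (value 0) x 2^11 = 0
  Digit '0' (value 0) x 2^10 = 0
  Digit '1' (value 1) x 2^9 = 512
  Digit '1' (value 1) x 2^8 = 256
  Digit '0' (value 0) x 2^7 = 0
  Digit '1' (value 1) x 2^6 = 64
  Digit '1' (value 1) x 2^5 = 32
  Digit '1' (value 1) x 2^4 = 16
  Digit '1' (value 1) x 2^3 = 8
  Digit '1' (value 1) x 2^2 = 4
  Digit '0' (value 0) x 2^1 = 0
  Digit '1' (value 1) x 2^0 = 1
Sum = 4989

4989


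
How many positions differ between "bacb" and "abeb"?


Comparing "bacb" and "abeb" position by position:
  Position 0: 'b' vs 'a' => DIFFER
  Position 1: 'a' vs 'b' => DIFFER
  Position 2: 'c' vs 'e' => DIFFER
  Position 3: 'b' vs 'b' => same
Positions that differ: 3

3


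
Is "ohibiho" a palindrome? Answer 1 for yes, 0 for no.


Input: ohibiho
Reversed: ohibiho
  Compare pos 0 ('o') with pos 6 ('o'): match
  Compare pos 1 ('h') with pos 5 ('h'): match
  Compare pos 2 ('i') with pos 4 ('i'): match
Result: palindrome

1


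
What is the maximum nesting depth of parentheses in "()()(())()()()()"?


Input: "()()(())()()()()"
Tracking depth:
  Position 0 '(': depth becomes 1
  Position 1 ')': depth becomes 0
  Position 2 '(': depth becomes 1
  Position 3 ')': depth becomes 0
  Position 4 '(': depth becomes 1
  Position 5 '(': depth becomes 2
  Position 6 ')': depth becomes 1
  Position 7 ')': depth becomes 0
  Position 8 '(': depth becomes 1
  Position 9 ')': depth becomes 0
  Position 10 '(': depth becomes 1
  Position 11 ')': depth becomes 0
  Position 12 '(': depth becomes 1
  Position 13 ')': depth becomes 0
  Position 14 '(': depth becomes 1
  Position 15 ')': depth becomes 0
Maximum depth reached: 2

2


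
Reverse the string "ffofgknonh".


Input: ffofgknonh
Reading characters right to left:
  Position 9: 'h'
  Position 8: 'n'
  Position 7: 'o'
  Position 6: 'n'
  Position 5: 'k'
  Position 4: 'g'
  Position 3: 'f'
  Position 2: 'o'
  Position 1: 'f'
  Position 0: 'f'
Reversed: hnonkgfoff

hnonkgfoff


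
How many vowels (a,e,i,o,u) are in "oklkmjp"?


Input: oklkmjp
Checking each character:
  'o' at position 0: vowel (running total: 1)
  'k' at position 1: consonant
  'l' at position 2: consonant
  'k' at position 3: consonant
  'm' at position 4: consonant
  'j' at position 5: consonant
  'p' at position 6: consonant
Total vowels: 1

1


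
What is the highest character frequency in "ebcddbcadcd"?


Input: ebcddbcadcd
Character counts:
  'a': 1
  'b': 2
  'c': 3
  'd': 4
  'e': 1
Maximum frequency: 4

4


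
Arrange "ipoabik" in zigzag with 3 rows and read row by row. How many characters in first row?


Zigzag "ipoabik" into 3 rows:
Placing characters:
  'i' => row 0
  'p' => row 1
  'o' => row 2
  'a' => row 1
  'b' => row 0
  'i' => row 1
  'k' => row 2
Rows:
  Row 0: "ib"
  Row 1: "pai"
  Row 2: "ok"
First row length: 2

2


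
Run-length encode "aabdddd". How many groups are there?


Input: aabdddd
Scanning for consecutive runs:
  Group 1: 'a' x 2 (positions 0-1)
  Group 2: 'b' x 1 (positions 2-2)
  Group 3: 'd' x 4 (positions 3-6)
Total groups: 3

3


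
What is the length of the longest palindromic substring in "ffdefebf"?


Input: "ffdefebf"
Checking substrings for palindromes:
  [3:6] "efe" (len 3) => palindrome
  [0:2] "ff" (len 2) => palindrome
Longest palindromic substring: "efe" with length 3

3


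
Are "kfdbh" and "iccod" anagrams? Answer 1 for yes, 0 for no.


Strings: "kfdbh", "iccod"
Sorted first:  bdfhk
Sorted second: ccdio
Differ at position 0: 'b' vs 'c' => not anagrams

0


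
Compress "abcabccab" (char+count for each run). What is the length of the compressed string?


Input: abcabccab
Runs:
  'a' x 1 => "a1"
  'b' x 1 => "b1"
  'c' x 1 => "c1"
  'a' x 1 => "a1"
  'b' x 1 => "b1"
  'c' x 2 => "c2"
  'a' x 1 => "a1"
  'b' x 1 => "b1"
Compressed: "a1b1c1a1b1c2a1b1"
Compressed length: 16

16


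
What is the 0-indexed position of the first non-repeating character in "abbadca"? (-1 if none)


Input: abbadca
Character frequencies:
  'a': 3
  'b': 2
  'c': 1
  'd': 1
Scanning left to right for freq == 1:
  Position 0 ('a'): freq=3, skip
  Position 1 ('b'): freq=2, skip
  Position 2 ('b'): freq=2, skip
  Position 3 ('a'): freq=3, skip
  Position 4 ('d'): unique! => answer = 4

4


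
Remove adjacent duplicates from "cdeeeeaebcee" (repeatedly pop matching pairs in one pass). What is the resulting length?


Input: cdeeeeaebcee
Stack-based adjacent duplicate removal:
  Read 'c': push. Stack: c
  Read 'd': push. Stack: cd
  Read 'e': push. Stack: cde
  Read 'e': matches stack top 'e' => pop. Stack: cd
  Read 'e': push. Stack: cde
  Read 'e': matches stack top 'e' => pop. Stack: cd
  Read 'a': push. Stack: cda
  Read 'e': push. Stack: cdae
  Read 'b': push. Stack: cdaeb
  Read 'c': push. Stack: cdaebc
  Read 'e': push. Stack: cdaebce
  Read 'e': matches stack top 'e' => pop. Stack: cdaebc
Final stack: "cdaebc" (length 6)

6


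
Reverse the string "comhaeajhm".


Input: comhaeajhm
Reading characters right to left:
  Position 9: 'm'
  Position 8: 'h'
  Position 7: 'j'
  Position 6: 'a'
  Position 5: 'e'
  Position 4: 'a'
  Position 3: 'h'
  Position 2: 'm'
  Position 1: 'o'
  Position 0: 'c'
Reversed: mhjaeahmoc

mhjaeahmoc


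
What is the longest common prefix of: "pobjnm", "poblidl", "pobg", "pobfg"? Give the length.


Words: pobjnm, poblidl, pobg, pobfg
  Position 0: all 'p' => match
  Position 1: all 'o' => match
  Position 2: all 'b' => match
  Position 3: ('j', 'l', 'g', 'f') => mismatch, stop
LCP = "pob" (length 3)

3


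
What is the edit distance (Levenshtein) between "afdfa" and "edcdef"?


Computing edit distance: "afdfa" -> "edcdef"
DP table:
           e    d    c    d    e    f
      0    1    2    3    4    5    6
  a   1    1    2    3    4    5    6
  f   2    2    2    3    4    5    5
  d   3    3    2    3    3    4    5
  f   4    4    3    3    4    4    4
  a   5    5    4    4    4    5    5
Edit distance = dp[5][6] = 5

5


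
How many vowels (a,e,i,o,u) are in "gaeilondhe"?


Input: gaeilondhe
Checking each character:
  'g' at position 0: consonant
  'a' at position 1: vowel (running total: 1)
  'e' at position 2: vowel (running total: 2)
  'i' at position 3: vowel (running total: 3)
  'l' at position 4: consonant
  'o' at position 5: vowel (running total: 4)
  'n' at position 6: consonant
  'd' at position 7: consonant
  'h' at position 8: consonant
  'e' at position 9: vowel (running total: 5)
Total vowels: 5

5


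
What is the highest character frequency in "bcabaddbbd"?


Input: bcabaddbbd
Character counts:
  'a': 2
  'b': 4
  'c': 1
  'd': 3
Maximum frequency: 4

4


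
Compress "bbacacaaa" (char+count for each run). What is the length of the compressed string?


Input: bbacacaaa
Runs:
  'b' x 2 => "b2"
  'a' x 1 => "a1"
  'c' x 1 => "c1"
  'a' x 1 => "a1"
  'c' x 1 => "c1"
  'a' x 3 => "a3"
Compressed: "b2a1c1a1c1a3"
Compressed length: 12

12


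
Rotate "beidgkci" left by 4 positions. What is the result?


Input: "beidgkci", rotate left by 4
First 4 characters: "beid"
Remaining characters: "gkci"
Concatenate remaining + first: "gkci" + "beid" = "gkcibeid"

gkcibeid


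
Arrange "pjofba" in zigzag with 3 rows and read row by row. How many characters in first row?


Zigzag "pjofba" into 3 rows:
Placing characters:
  'p' => row 0
  'j' => row 1
  'o' => row 2
  'f' => row 1
  'b' => row 0
  'a' => row 1
Rows:
  Row 0: "pb"
  Row 1: "jfa"
  Row 2: "o"
First row length: 2

2


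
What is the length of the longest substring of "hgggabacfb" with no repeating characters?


Input: "hgggabacfb"
Sliding window (track last position of each char):
  Position 0 ('h'): window [0,0] length 1 -- new best
  Position 1 ('g'): window [0,1] length 2 -- new best
  Position 2 ('g'): repeat (last at 1), move window start to 2
  Position 2 ('g'): window [2,2] length 1
  Position 3 ('g'): repeat (last at 2), move window start to 3
  Position 3 ('g'): window [3,3] length 1
  Position 4 ('a'): window [3,4] length 2
  Position 5 ('b'): window [3,5] length 3 -- new best
  Position 6 ('a'): repeat (last at 4), move window start to 5
  Position 6 ('a'): window [5,6] length 2
  Position 7 ('c'): window [5,7] length 3
  Position 8 ('f'): window [5,8] length 4 -- new best
  Position 9 ('b'): repeat (last at 5), move window start to 6
  Position 9 ('b'): window [6,9] length 4
Longest substring with no repeats: "bacf" with length 4

4


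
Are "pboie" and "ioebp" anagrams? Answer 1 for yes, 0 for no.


Strings: "pboie", "ioebp"
Sorted first:  beiop
Sorted second: beiop
Sorted forms match => anagrams

1


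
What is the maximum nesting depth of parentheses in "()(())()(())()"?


Input: "()(())()(())()"
Tracking depth:
  Position 0 '(': depth becomes 1
  Position 1 ')': depth becomes 0
  Position 2 '(': depth becomes 1
  Position 3 '(': depth becomes 2
  Position 4 ')': depth becomes 1
  Position 5 ')': depth becomes 0
  Position 6 '(': depth becomes 1
  Position 7 ')': depth becomes 0
  Position 8 '(': depth becomes 1
  Position 9 '(': depth becomes 2
  Position 10 ')': depth becomes 1
  Position 11 ')': depth becomes 0
  Position 12 '(': depth becomes 1
  Position 13 ')': depth becomes 0
Maximum depth reached: 2

2


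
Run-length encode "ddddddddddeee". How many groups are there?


Input: ddddddddddeee
Scanning for consecutive runs:
  Group 1: 'd' x 10 (positions 0-9)
  Group 2: 'e' x 3 (positions 10-12)
Total groups: 2

2


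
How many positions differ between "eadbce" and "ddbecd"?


Comparing "eadbce" and "ddbecd" position by position:
  Position 0: 'e' vs 'd' => DIFFER
  Position 1: 'a' vs 'd' => DIFFER
  Position 2: 'd' vs 'b' => DIFFER
  Position 3: 'b' vs 'e' => DIFFER
  Position 4: 'c' vs 'c' => same
  Position 5: 'e' vs 'd' => DIFFER
Positions that differ: 5

5


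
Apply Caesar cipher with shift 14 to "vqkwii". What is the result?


Caesar cipher: shift "vqkwii" by 14
  'v' (pos 21) + 14 = pos 9 = 'j'
  'q' (pos 16) + 14 = pos 4 = 'e'
  'k' (pos 10) + 14 = pos 24 = 'y'
  'w' (pos 22) + 14 = pos 10 = 'k'
  'i' (pos 8) + 14 = pos 22 = 'w'
  'i' (pos 8) + 14 = pos 22 = 'w'
Result: jeykww

jeykww


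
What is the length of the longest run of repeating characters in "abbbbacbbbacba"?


Input: "abbbbacbbbacba"
Scanning for longest run:
  Position 1 ('b'): new char, reset run to 1
  Position 2 ('b'): continues run of 'b', length=2
  Position 3 ('b'): continues run of 'b', length=3
  Position 4 ('b'): continues run of 'b', length=4
  Position 5 ('a'): new char, reset run to 1
  Position 6 ('c'): new char, reset run to 1
  Position 7 ('b'): new char, reset run to 1
  Position 8 ('b'): continues run of 'b', length=2
  Position 9 ('b'): continues run of 'b', length=3
  Position 10 ('a'): new char, reset run to 1
  Position 11 ('c'): new char, reset run to 1
  Position 12 ('b'): new char, reset run to 1
  Position 13 ('a'): new char, reset run to 1
Longest run: 'b' with length 4

4


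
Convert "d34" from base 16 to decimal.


Input: "d34" in base 16
Positional expansion:
  Digit 'd' (value 13) x 16^2 = 3328
  Digit '3' (value 3) x 16^1 = 48
  Digit '4' (value 4) x 16^0 = 4
Sum = 3380

3380


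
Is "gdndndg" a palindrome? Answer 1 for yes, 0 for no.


Input: gdndndg
Reversed: gdndndg
  Compare pos 0 ('g') with pos 6 ('g'): match
  Compare pos 1 ('d') with pos 5 ('d'): match
  Compare pos 2 ('n') with pos 4 ('n'): match
Result: palindrome

1


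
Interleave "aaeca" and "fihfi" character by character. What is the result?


Interleaving "aaeca" and "fihfi":
  Position 0: 'a' from first, 'f' from second => "af"
  Position 1: 'a' from first, 'i' from second => "ai"
  Position 2: 'e' from first, 'h' from second => "eh"
  Position 3: 'c' from first, 'f' from second => "cf"
  Position 4: 'a' from first, 'i' from second => "ai"
Result: afaiehcfai

afaiehcfai


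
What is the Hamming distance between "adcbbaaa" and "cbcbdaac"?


Comparing "adcbbaaa" and "cbcbdaac" position by position:
  Position 0: 'a' vs 'c' => differ
  Position 1: 'd' vs 'b' => differ
  Position 2: 'c' vs 'c' => same
  Position 3: 'b' vs 'b' => same
  Position 4: 'b' vs 'd' => differ
  Position 5: 'a' vs 'a' => same
  Position 6: 'a' vs 'a' => same
  Position 7: 'a' vs 'c' => differ
Total differences (Hamming distance): 4

4


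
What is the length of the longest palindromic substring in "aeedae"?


Input: "aeedae"
Checking substrings for palindromes:
  [1:3] "ee" (len 2) => palindrome
Longest palindromic substring: "ee" with length 2

2


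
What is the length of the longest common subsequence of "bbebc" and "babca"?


LCS of "bbebc" and "babca"
DP table:
           b    a    b    c    a
      0    0    0    0    0    0
  b   0    1    1    1    1    1
  b   0    1    1    2    2    2
  e   0    1    1    2    2    2
  b   0    1    1    2    2    2
  c   0    1    1    2    3    3
LCS length = dp[5][5] = 3

3


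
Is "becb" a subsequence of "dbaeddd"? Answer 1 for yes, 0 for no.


Check if "becb" is a subsequence of "dbaeddd"
Greedy scan:
  Position 0 ('d'): no match needed
  Position 1 ('b'): matches sub[0] = 'b'
  Position 2 ('a'): no match needed
  Position 3 ('e'): matches sub[1] = 'e'
  Position 4 ('d'): no match needed
  Position 5 ('d'): no match needed
  Position 6 ('d'): no match needed
Only matched 2/4 characters => not a subsequence

0


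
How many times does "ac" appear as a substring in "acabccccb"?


Searching for "ac" in "acabccccb"
Scanning each position:
  Position 0: "ac" => MATCH
  Position 1: "ca" => no
  Position 2: "ab" => no
  Position 3: "bc" => no
  Position 4: "cc" => no
  Position 5: "cc" => no
  Position 6: "cc" => no
  Position 7: "cb" => no
Total occurrences: 1

1


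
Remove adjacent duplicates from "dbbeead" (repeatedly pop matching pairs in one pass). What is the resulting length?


Input: dbbeead
Stack-based adjacent duplicate removal:
  Read 'd': push. Stack: d
  Read 'b': push. Stack: db
  Read 'b': matches stack top 'b' => pop. Stack: d
  Read 'e': push. Stack: de
  Read 'e': matches stack top 'e' => pop. Stack: d
  Read 'a': push. Stack: da
  Read 'd': push. Stack: dad
Final stack: "dad" (length 3)

3


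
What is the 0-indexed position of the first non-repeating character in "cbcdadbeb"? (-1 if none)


Input: cbcdadbeb
Character frequencies:
  'a': 1
  'b': 3
  'c': 2
  'd': 2
  'e': 1
Scanning left to right for freq == 1:
  Position 0 ('c'): freq=2, skip
  Position 1 ('b'): freq=3, skip
  Position 2 ('c'): freq=2, skip
  Position 3 ('d'): freq=2, skip
  Position 4 ('a'): unique! => answer = 4

4


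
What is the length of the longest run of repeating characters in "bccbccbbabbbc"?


Input: "bccbccbbabbbc"
Scanning for longest run:
  Position 1 ('c'): new char, reset run to 1
  Position 2 ('c'): continues run of 'c', length=2
  Position 3 ('b'): new char, reset run to 1
  Position 4 ('c'): new char, reset run to 1
  Position 5 ('c'): continues run of 'c', length=2
  Position 6 ('b'): new char, reset run to 1
  Position 7 ('b'): continues run of 'b', length=2
  Position 8 ('a'): new char, reset run to 1
  Position 9 ('b'): new char, reset run to 1
  Position 10 ('b'): continues run of 'b', length=2
  Position 11 ('b'): continues run of 'b', length=3
  Position 12 ('c'): new char, reset run to 1
Longest run: 'b' with length 3

3


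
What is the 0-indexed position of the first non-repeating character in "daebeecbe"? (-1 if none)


Input: daebeecbe
Character frequencies:
  'a': 1
  'b': 2
  'c': 1
  'd': 1
  'e': 4
Scanning left to right for freq == 1:
  Position 0 ('d'): unique! => answer = 0

0


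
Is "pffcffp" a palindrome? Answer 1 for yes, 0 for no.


Input: pffcffp
Reversed: pffcffp
  Compare pos 0 ('p') with pos 6 ('p'): match
  Compare pos 1 ('f') with pos 5 ('f'): match
  Compare pos 2 ('f') with pos 4 ('f'): match
Result: palindrome

1


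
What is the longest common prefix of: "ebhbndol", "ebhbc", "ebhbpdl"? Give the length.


Words: ebhbndol, ebhbc, ebhbpdl
  Position 0: all 'e' => match
  Position 1: all 'b' => match
  Position 2: all 'h' => match
  Position 3: all 'b' => match
  Position 4: ('n', 'c', 'p') => mismatch, stop
LCP = "ebhb" (length 4)

4


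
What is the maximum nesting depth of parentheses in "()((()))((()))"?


Input: "()((()))((()))"
Tracking depth:
  Position 0 '(': depth becomes 1
  Position 1 ')': depth becomes 0
  Position 2 '(': depth becomes 1
  Position 3 '(': depth becomes 2
  Position 4 '(': depth becomes 3
  Position 5 ')': depth becomes 2
  Position 6 ')': depth becomes 1
  Position 7 ')': depth becomes 0
  Position 8 '(': depth becomes 1
  Position 9 '(': depth becomes 2
  Position 10 '(': depth becomes 3
  Position 11 ')': depth becomes 2
  Position 12 ')': depth becomes 1
  Position 13 ')': depth becomes 0
Maximum depth reached: 3

3


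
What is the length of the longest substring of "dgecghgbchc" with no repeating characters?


Input: "dgecghgbchc"
Sliding window (track last position of each char):
  Position 0 ('d'): window [0,0] length 1 -- new best
  Position 1 ('g'): window [0,1] length 2 -- new best
  Position 2 ('e'): window [0,2] length 3 -- new best
  Position 3 ('c'): window [0,3] length 4 -- new best
  Position 4 ('g'): repeat (last at 1), move window start to 2
  Position 4 ('g'): window [2,4] length 3
  Position 5 ('h'): window [2,5] length 4
  Position 6 ('g'): repeat (last at 4), move window start to 5
  Position 6 ('g'): window [5,6] length 2
  Position 7 ('b'): window [5,7] length 3
  Position 8 ('c'): window [5,8] length 4
  Position 9 ('h'): repeat (last at 5), move window start to 6
  Position 9 ('h'): window [6,9] length 4
  Position 10 ('c'): repeat (last at 8), move window start to 9
  Position 10 ('c'): window [9,10] length 2
Longest substring with no repeats: "dgec" with length 4

4


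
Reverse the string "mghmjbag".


Input: mghmjbag
Reading characters right to left:
  Position 7: 'g'
  Position 6: 'a'
  Position 5: 'b'
  Position 4: 'j'
  Position 3: 'm'
  Position 2: 'h'
  Position 1: 'g'
  Position 0: 'm'
Reversed: gabjmhgm

gabjmhgm


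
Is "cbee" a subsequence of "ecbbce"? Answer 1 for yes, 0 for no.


Check if "cbee" is a subsequence of "ecbbce"
Greedy scan:
  Position 0 ('e'): no match needed
  Position 1 ('c'): matches sub[0] = 'c'
  Position 2 ('b'): matches sub[1] = 'b'
  Position 3 ('b'): no match needed
  Position 4 ('c'): no match needed
  Position 5 ('e'): matches sub[2] = 'e'
Only matched 3/4 characters => not a subsequence

0


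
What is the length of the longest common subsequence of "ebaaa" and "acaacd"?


LCS of "ebaaa" and "acaacd"
DP table:
           a    c    a    a    c    d
      0    0    0    0    0    0    0
  e   0    0    0    0    0    0    0
  b   0    0    0    0    0    0    0
  a   0    1    1    1    1    1    1
  a   0    1    1    2    2    2    2
  a   0    1    1    2    3    3    3
LCS length = dp[5][6] = 3

3


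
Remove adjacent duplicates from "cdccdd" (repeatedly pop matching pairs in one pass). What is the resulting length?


Input: cdccdd
Stack-based adjacent duplicate removal:
  Read 'c': push. Stack: c
  Read 'd': push. Stack: cd
  Read 'c': push. Stack: cdc
  Read 'c': matches stack top 'c' => pop. Stack: cd
  Read 'd': matches stack top 'd' => pop. Stack: c
  Read 'd': push. Stack: cd
Final stack: "cd" (length 2)

2


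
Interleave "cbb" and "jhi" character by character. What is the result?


Interleaving "cbb" and "jhi":
  Position 0: 'c' from first, 'j' from second => "cj"
  Position 1: 'b' from first, 'h' from second => "bh"
  Position 2: 'b' from first, 'i' from second => "bi"
Result: cjbhbi

cjbhbi


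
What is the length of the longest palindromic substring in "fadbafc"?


Input: "fadbafc"
Checking substrings for palindromes:
  No multi-char palindromic substrings found
Longest palindromic substring: "f" with length 1

1


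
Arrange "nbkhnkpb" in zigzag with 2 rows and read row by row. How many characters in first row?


Zigzag "nbkhnkpb" into 2 rows:
Placing characters:
  'n' => row 0
  'b' => row 1
  'k' => row 0
  'h' => row 1
  'n' => row 0
  'k' => row 1
  'p' => row 0
  'b' => row 1
Rows:
  Row 0: "nknp"
  Row 1: "bhkb"
First row length: 4

4


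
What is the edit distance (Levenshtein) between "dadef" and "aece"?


Computing edit distance: "dadef" -> "aece"
DP table:
           a    e    c    e
      0    1    2    3    4
  d   1    1    2    3    4
  a   2    1    2    3    4
  d   3    2    2    3    4
  e   4    3    2    3    3
  f   5    4    3    3    4
Edit distance = dp[5][4] = 4

4


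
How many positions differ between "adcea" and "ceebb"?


Comparing "adcea" and "ceebb" position by position:
  Position 0: 'a' vs 'c' => DIFFER
  Position 1: 'd' vs 'e' => DIFFER
  Position 2: 'c' vs 'e' => DIFFER
  Position 3: 'e' vs 'b' => DIFFER
  Position 4: 'a' vs 'b' => DIFFER
Positions that differ: 5

5


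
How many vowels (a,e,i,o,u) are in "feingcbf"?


Input: feingcbf
Checking each character:
  'f' at position 0: consonant
  'e' at position 1: vowel (running total: 1)
  'i' at position 2: vowel (running total: 2)
  'n' at position 3: consonant
  'g' at position 4: consonant
  'c' at position 5: consonant
  'b' at position 6: consonant
  'f' at position 7: consonant
Total vowels: 2

2
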